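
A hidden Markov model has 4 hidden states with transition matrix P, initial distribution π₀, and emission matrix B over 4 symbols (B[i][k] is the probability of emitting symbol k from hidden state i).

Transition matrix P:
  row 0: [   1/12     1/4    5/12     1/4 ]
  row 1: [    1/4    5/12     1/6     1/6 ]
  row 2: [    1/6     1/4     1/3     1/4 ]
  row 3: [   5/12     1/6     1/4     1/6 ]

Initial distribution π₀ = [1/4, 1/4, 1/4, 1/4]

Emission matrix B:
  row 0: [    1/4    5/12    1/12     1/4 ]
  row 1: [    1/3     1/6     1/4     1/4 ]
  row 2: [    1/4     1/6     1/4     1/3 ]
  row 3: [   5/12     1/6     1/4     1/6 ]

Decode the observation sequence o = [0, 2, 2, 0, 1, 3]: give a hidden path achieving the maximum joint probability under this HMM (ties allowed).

path = [1, 1, 1, 1, 0, 2]

t=0: δ = [6.250e-02, 8.333e-02, 6.250e-02, 1.042e-01]  (obs o_0=0)
t=1: δ = [3.617e-03, 8.681e-03, 6.510e-03, 4.340e-03]  ψ = [3, 1, 0, 3]  (obs o_1=2)
t=2: δ = [1.808e-04, 9.042e-04, 5.425e-04, 4.069e-04]  ψ = [1, 1, 2, 2]  (obs o_2=2)
t=3: δ = [5.651e-05, 1.256e-04, 4.521e-05, 6.279e-05]  ψ = [1, 1, 2, 1]  (obs o_3=0)
t=4: δ = [1.308e-05, 8.721e-06, 3.925e-06, 3.489e-06]  ψ = [1, 1, 0, 1]  (obs o_4=1)
t=5: δ = [5.451e-07, 9.085e-07, 1.817e-06, 5.451e-07]  ψ = [1, 1, 0, 0]  (obs o_5=3)
backtrack: best end state = 2; path = [1, 1, 1, 1, 0, 2]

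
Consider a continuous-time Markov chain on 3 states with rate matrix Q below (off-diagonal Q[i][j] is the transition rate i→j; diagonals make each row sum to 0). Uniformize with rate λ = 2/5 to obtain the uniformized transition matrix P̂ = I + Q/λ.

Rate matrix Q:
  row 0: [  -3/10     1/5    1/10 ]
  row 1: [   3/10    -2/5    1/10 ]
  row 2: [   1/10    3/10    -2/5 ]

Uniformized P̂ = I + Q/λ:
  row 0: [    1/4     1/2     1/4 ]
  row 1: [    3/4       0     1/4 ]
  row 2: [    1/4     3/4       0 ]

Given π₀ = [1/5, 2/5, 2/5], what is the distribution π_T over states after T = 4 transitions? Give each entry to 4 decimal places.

t=0: π = [0.2000, 0.4000, 0.4000]
t=1: π = [0.4500, 0.4000, 0.1500]
t=2: π = [0.4500, 0.3375, 0.2125]
t=3: π = [0.4188, 0.3844, 0.1969]
t=4: π = [0.4422, 0.3570, 0.2008]

π = [0.4422, 0.3570, 0.2008]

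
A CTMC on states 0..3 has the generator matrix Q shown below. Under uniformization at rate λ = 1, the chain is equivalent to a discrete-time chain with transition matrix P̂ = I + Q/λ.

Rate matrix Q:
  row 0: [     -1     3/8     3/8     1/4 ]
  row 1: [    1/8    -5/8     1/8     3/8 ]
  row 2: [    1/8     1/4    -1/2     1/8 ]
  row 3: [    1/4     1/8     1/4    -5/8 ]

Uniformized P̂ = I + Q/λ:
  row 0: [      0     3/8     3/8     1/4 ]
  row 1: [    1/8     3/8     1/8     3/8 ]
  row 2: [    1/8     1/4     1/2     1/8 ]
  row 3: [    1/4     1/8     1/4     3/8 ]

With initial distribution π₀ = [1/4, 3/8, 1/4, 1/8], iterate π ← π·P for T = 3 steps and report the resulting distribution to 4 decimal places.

t=0: π = [0.2500, 0.3750, 0.2500, 0.1250]
t=1: π = [0.1094, 0.3125, 0.2969, 0.2813]
t=2: π = [0.1465, 0.2676, 0.2988, 0.2871]
t=3: π = [0.1426, 0.2659, 0.3096, 0.2820]

π = [0.1426, 0.2659, 0.3096, 0.2820]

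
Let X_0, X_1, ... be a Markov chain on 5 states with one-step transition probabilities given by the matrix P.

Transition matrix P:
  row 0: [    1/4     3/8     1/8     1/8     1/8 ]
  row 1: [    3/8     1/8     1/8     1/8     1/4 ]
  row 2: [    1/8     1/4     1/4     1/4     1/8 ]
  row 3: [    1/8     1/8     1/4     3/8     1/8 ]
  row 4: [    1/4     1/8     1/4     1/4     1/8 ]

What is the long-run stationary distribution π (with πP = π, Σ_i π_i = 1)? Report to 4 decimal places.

π = [0.2230, 0.2053, 0.1965, 0.2245, 0.1507]

Balance equations π_j = Σ_i π_i·P[i][j]:
  π_0 = 1/4·π_0 + 3/8·π_1 + 1/8·π_2 + 1/8·π_3 + 1/4·π_4
  π_1 = 3/8·π_0 + 1/8·π_1 + 1/4·π_2 + 1/8·π_3 + 1/8·π_4
  π_2 = 1/8·π_0 + 1/8·π_1 + 1/4·π_2 + 1/4·π_3 + 1/4·π_4
  π_3 = 1/8·π_0 + 1/8·π_1 + 1/4·π_2 + 3/8·π_3 + 1/4·π_4
  normalize: π_0 + π_1 + π_2 + π_3 + π_4 = 1
Solving the linear system gives exactly π = [151/677, 139/677, 133/677, 152/677, 102/677].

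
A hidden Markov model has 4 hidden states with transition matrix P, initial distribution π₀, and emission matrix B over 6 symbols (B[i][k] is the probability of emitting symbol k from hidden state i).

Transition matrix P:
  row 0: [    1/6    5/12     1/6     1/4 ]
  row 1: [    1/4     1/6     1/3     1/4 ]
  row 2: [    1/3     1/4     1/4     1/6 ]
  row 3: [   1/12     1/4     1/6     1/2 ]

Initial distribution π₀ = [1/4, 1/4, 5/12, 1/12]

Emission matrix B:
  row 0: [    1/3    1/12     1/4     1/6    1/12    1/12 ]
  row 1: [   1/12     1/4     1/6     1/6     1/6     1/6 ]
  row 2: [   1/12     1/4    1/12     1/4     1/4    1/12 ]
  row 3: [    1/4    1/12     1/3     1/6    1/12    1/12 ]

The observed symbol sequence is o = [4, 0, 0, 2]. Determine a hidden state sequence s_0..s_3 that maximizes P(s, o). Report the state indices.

t=0: δ = [2.083e-02, 4.167e-02, 1.042e-01, 6.944e-03]  (obs o_0=4)
t=1: δ = [1.157e-02, 2.170e-03, 2.170e-03, 4.340e-03]  ψ = [2, 2, 2, 2]  (obs o_1=0)
t=2: δ = [6.430e-04, 4.019e-04, 1.608e-04, 7.234e-04]  ψ = [0, 0, 0, 0]  (obs o_2=0)
t=3: δ = [2.679e-05, 4.465e-05, 1.116e-05, 1.206e-04]  ψ = [0, 0, 1, 3]  (obs o_3=2)
backtrack: best end state = 3; path = [2, 0, 3, 3]

path = [2, 0, 3, 3]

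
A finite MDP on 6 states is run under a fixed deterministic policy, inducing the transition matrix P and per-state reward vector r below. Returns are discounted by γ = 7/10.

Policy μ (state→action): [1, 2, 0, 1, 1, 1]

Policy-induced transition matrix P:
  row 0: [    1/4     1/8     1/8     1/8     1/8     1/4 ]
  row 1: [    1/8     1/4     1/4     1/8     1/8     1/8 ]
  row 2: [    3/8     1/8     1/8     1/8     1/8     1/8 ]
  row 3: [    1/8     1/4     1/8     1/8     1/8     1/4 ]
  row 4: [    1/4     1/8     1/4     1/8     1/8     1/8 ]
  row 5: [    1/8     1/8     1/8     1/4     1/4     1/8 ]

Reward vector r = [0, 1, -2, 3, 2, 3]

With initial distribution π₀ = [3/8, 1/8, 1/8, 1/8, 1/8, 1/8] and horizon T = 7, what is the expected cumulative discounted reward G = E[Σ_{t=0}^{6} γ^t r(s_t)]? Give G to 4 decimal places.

t=0: π = [0.3750, 0.1250, 0.1250, 0.1250, 0.1250, 0.1250], E[r] = 0.8750, γ^t·E[r] = 0.875000, running G = 0.875000
t=1: π = [0.2188, 0.1563, 0.1563, 0.1406, 0.1406, 0.1875], E[r] = 1.1094, γ^t·E[r] = 0.776563, running G = 1.651563
t=2: π = [0.2090, 0.1621, 0.1621, 0.1484, 0.1484, 0.1699], E[r] = 1.0898, γ^t·E[r] = 0.534023, running G = 2.185586
t=3: π = [0.2102, 0.1638, 0.1638, 0.1462, 0.1462, 0.1697], E[r] = 1.0764, γ^t·E[r] = 0.369211, running G = 2.554797
t=4: π = [0.2105, 0.1638, 0.1638, 0.1462, 0.1462, 0.1696], E[r] = 1.0760, γ^t·E[r] = 0.258338, running G = 2.813134
t=5: π = [0.2105, 0.1637, 0.1637, 0.1462, 0.1462, 0.1696], E[r] = 1.0760, γ^t·E[r] = 0.180843, running G = 2.993977
t=6: π = [0.2105, 0.1637, 0.1637, 0.1462, 0.1462, 0.1696], E[r] = 1.0760, γ^t·E[r] = 0.126593, running G = 3.120570

G = 3.1206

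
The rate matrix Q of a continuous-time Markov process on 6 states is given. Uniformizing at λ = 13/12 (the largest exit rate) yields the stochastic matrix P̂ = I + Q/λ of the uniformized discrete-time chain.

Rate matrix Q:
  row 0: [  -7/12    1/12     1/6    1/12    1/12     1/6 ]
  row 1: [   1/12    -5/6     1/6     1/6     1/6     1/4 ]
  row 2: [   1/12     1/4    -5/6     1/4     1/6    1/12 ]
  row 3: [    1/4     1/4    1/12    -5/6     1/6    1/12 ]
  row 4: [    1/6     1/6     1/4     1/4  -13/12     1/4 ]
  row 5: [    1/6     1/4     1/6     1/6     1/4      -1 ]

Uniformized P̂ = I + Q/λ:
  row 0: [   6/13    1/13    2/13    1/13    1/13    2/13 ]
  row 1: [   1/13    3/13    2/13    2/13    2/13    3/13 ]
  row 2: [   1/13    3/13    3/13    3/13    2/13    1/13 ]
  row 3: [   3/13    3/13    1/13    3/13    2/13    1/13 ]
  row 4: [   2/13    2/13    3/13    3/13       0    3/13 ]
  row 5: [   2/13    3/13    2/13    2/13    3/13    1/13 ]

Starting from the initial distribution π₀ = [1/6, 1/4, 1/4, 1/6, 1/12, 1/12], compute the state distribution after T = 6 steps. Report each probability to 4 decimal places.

t=0: π = [0.1667, 0.2500, 0.2500, 0.1667, 0.0833, 0.0833]
t=1: π = [0.1795, 0.1987, 0.1667, 0.1795, 0.1346, 0.1410]
t=2: π = [0.1948, 0.1928, 0.1632, 0.1770, 0.1302, 0.1420]
t=3: π = [0.2000, 0.1908, 0.1628, 0.1750, 0.1298, 0.1416]
t=4: π = [0.2017, 0.1900, 0.1629, 0.1744, 0.1294, 0.1416]
t=5: π = [0.2022, 0.1898, 0.1629, 0.1742, 0.1293, 0.1416]
t=6: π = [0.2023, 0.1897, 0.1629, 0.1742, 0.1293, 0.1416]

π = [0.2023, 0.1897, 0.1629, 0.1742, 0.1293, 0.1416]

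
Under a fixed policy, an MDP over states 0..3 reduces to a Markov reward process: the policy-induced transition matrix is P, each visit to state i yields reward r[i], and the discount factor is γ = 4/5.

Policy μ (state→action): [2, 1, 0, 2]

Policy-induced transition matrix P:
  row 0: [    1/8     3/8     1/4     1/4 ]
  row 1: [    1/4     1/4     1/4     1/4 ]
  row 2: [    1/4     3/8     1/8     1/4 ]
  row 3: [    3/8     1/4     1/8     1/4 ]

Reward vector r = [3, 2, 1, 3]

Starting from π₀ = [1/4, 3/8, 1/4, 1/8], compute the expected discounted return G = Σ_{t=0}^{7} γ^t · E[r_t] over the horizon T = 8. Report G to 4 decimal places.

t=0: π = [0.2500, 0.3750, 0.2500, 0.1250], E[r] = 2.1250, γ^t·E[r] = 2.125000, running G = 2.125000
t=1: π = [0.2344, 0.3125, 0.2031, 0.2500], E[r] = 2.2813, γ^t·E[r] = 1.825000, running G = 3.950000
t=2: π = [0.2520, 0.3047, 0.1934, 0.2500], E[r] = 2.3086, γ^t·E[r] = 1.477500, running G = 5.427500
t=3: π = [0.2498, 0.3057, 0.1946, 0.2500], E[r] = 2.3052, γ^t·E[r] = 1.180250, running G = 6.607750
t=4: π = [0.2500, 0.3055, 0.1944, 0.2500], E[r] = 2.3056, γ^t·E[r] = 0.944375, running G = 7.552125
t=5: π = [0.2500, 0.3056, 0.1944, 0.2500], E[r] = 2.3055, γ^t·E[r] = 0.755483, running G = 8.307608
t=6: π = [0.2500, 0.3056, 0.1944, 0.2500], E[r] = 2.3056, γ^t·E[r] = 0.604388, running G = 8.911995
t=7: π = [0.2500, 0.3056, 0.1944, 0.2500], E[r] = 2.3056, γ^t·E[r] = 0.483510, running G = 9.395505

G = 9.3955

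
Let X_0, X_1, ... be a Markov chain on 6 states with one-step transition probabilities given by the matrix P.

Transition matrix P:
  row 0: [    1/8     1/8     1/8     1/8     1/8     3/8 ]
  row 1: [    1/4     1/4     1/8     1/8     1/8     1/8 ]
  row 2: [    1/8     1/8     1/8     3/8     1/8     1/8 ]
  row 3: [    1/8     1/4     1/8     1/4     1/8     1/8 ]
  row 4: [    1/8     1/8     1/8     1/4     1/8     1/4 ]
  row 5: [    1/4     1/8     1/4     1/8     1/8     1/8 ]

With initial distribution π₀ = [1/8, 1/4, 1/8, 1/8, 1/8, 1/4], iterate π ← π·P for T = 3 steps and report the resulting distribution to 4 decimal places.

π = [0.1697, 0.1716, 0.1484, 0.2026, 0.1250, 0.1826]

t=0: π = [0.1250, 0.2500, 0.1250, 0.1250, 0.1250, 0.2500]
t=1: π = [0.1875, 0.1719, 0.1563, 0.1875, 0.1250, 0.1719]
t=2: π = [0.1680, 0.1699, 0.1465, 0.2031, 0.1250, 0.1875]
t=3: π = [0.1697, 0.1716, 0.1484, 0.2026, 0.1250, 0.1826]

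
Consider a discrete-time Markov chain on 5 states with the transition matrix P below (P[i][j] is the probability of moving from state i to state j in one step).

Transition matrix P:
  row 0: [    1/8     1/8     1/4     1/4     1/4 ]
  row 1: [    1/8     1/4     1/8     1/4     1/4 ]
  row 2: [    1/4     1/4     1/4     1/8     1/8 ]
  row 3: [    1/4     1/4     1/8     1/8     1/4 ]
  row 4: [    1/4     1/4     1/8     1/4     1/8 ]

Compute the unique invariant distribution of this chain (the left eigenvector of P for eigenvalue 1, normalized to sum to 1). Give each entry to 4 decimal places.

Balance equations π_j = Σ_i π_i·P[i][j]:
  π_0 = 1/8·π_0 + 1/8·π_1 + 1/4·π_2 + 1/4·π_3 + 1/4·π_4
  π_1 = 1/8·π_0 + 1/4·π_1 + 1/4·π_2 + 1/4·π_3 + 1/4·π_4
  π_2 = 1/4·π_0 + 1/8·π_1 + 1/4·π_2 + 1/8·π_3 + 1/8·π_4
  π_3 = 1/4·π_0 + 1/4·π_1 + 1/8·π_2 + 1/8·π_3 + 1/4·π_4
  normalize: π_0 + π_1 + π_2 + π_3 + π_4 = 1
Solving the linear system gives exactly π = [14/71, 16/71, 85/497, 101/497, 101/497].

π = [0.1972, 0.2254, 0.1710, 0.2032, 0.2032]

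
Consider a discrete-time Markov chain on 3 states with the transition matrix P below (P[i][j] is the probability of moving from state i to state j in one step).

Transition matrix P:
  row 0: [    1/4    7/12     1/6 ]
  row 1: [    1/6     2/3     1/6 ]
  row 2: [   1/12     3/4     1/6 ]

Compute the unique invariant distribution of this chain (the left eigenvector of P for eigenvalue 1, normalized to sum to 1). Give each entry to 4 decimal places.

Balance equations π_j = Σ_i π_i·P[i][j]:
  π_0 = 1/4·π_0 + 1/6·π_1 + 1/12·π_2
  π_1 = 7/12·π_0 + 2/3·π_1 + 3/4·π_2
  normalize: π_0 + π_1 + π_2 = 1
Solving the linear system gives exactly π = [1/6, 2/3, 1/6].

π = [0.1667, 0.6667, 0.1667]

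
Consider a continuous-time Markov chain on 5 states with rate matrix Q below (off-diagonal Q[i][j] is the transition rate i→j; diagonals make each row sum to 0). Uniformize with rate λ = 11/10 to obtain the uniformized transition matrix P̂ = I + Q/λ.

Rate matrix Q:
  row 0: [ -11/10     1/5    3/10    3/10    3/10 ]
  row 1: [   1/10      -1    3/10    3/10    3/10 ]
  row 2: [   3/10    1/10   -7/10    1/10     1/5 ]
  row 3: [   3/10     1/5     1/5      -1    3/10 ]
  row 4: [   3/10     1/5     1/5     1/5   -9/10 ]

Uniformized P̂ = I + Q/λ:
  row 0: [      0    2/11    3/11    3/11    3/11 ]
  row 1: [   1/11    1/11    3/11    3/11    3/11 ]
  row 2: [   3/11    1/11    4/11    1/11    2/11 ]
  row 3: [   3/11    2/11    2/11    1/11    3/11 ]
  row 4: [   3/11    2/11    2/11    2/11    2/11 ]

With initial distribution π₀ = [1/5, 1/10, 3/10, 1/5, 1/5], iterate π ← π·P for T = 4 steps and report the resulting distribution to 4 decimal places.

t=0: π = [0.2000, 0.1000, 0.3000, 0.2000, 0.2000]
t=1: π = [0.2000, 0.1455, 0.2636, 0.1636, 0.2273]
t=2: π = [0.1917, 0.1446, 0.2612, 0.1744, 0.2281]
t=3: π = [0.1941, 0.1449, 0.2599, 0.1728, 0.2282]
t=4: π = [0.1934, 0.1450, 0.2599, 0.1733, 0.2284]

π = [0.1934, 0.1450, 0.2599, 0.1733, 0.2284]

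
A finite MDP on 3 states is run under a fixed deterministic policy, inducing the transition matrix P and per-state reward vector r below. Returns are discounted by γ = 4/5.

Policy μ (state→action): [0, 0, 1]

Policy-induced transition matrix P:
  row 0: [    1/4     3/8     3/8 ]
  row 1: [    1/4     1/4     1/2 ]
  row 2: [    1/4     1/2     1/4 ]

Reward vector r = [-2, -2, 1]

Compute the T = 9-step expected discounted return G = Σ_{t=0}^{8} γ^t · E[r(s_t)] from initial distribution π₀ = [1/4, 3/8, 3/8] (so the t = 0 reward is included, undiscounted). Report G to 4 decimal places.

G = -3.7878

t=0: π = [0.2500, 0.3750, 0.3750], E[r] = -0.8750, γ^t·E[r] = -0.875000, running G = -0.875000
t=1: π = [0.2500, 0.3750, 0.3750], E[r] = -0.8750, γ^t·E[r] = -0.700000, running G = -1.575000
t=2: π = [0.2500, 0.3750, 0.3750], E[r] = -0.8750, γ^t·E[r] = -0.560000, running G = -2.135000
t=3: π = [0.2500, 0.3750, 0.3750], E[r] = -0.8750, γ^t·E[r] = -0.448000, running G = -2.583000
t=4: π = [0.2500, 0.3750, 0.3750], E[r] = -0.8750, γ^t·E[r] = -0.358400, running G = -2.941400
t=5: π = [0.2500, 0.3750, 0.3750], E[r] = -0.8750, γ^t·E[r] = -0.286720, running G = -3.228120
t=6: π = [0.2500, 0.3750, 0.3750], E[r] = -0.8750, γ^t·E[r] = -0.229376, running G = -3.457496
t=7: π = [0.2500, 0.3750, 0.3750], E[r] = -0.8750, γ^t·E[r] = -0.183501, running G = -3.640997
t=8: π = [0.2500, 0.3750, 0.3750], E[r] = -0.8750, γ^t·E[r] = -0.146801, running G = -3.787797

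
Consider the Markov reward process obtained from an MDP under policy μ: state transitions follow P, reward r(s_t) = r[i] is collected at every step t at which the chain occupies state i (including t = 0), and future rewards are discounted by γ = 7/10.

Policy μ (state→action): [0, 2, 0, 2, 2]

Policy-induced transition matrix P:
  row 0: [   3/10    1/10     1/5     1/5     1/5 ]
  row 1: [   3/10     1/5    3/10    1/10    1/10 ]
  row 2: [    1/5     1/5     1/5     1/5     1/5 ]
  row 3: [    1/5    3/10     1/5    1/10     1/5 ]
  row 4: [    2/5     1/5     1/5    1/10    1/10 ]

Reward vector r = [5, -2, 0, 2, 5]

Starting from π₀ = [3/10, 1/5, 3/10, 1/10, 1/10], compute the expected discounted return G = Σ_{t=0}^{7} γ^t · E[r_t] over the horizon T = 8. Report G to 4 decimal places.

G = 6.4034

t=0: π = [0.3000, 0.2000, 0.3000, 0.1000, 0.1000], E[r] = 1.8000, γ^t·E[r] = 1.800000, running G = 1.800000
t=1: π = [0.2700, 0.1800, 0.2200, 0.1600, 0.1700], E[r] = 2.1600, γ^t·E[r] = 1.512000, running G = 3.312000
t=2: π = [0.2790, 0.1890, 0.2180, 0.1490, 0.1650], E[r] = 2.1400, γ^t·E[r] = 1.048600, running G = 4.360600
t=3: π = [0.2798, 0.1870, 0.2189, 0.1497, 0.1646], E[r] = 2.1474, γ^t·E[r] = 0.736558, running G = 5.097158
t=4: π = [0.2796, 0.1870, 0.2187, 0.1499, 0.1648], E[r] = 2.1480, γ^t·E[r] = 0.515725, running G = 5.612883
t=5: π = [0.2796, 0.1870, 0.2187, 0.1498, 0.1648], E[r] = 2.1478, γ^t·E[r] = 0.360985, running G = 5.973869
t=6: π = [0.2796, 0.1870, 0.2187, 0.1498, 0.1648], E[r] = 2.1478, γ^t·E[r] = 0.252692, running G = 6.226561
t=7: π = [0.2796, 0.1870, 0.2187, 0.1498, 0.1648], E[r] = 2.1478, γ^t·E[r] = 0.176884, running G = 6.403445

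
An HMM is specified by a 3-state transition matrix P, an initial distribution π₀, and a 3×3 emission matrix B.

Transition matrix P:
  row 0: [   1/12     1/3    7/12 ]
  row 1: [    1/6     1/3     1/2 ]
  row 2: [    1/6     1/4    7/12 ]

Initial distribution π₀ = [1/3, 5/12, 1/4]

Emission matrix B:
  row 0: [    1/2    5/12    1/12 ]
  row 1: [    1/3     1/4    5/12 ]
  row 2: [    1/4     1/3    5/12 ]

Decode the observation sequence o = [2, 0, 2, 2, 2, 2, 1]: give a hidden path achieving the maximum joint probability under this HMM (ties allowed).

path = [1, 2, 2, 2, 2, 2, 2]

t=0: δ = [2.778e-02, 1.736e-01, 1.042e-01]  (obs o_0=2)
t=1: δ = [1.447e-02, 1.929e-02, 2.170e-02]  ψ = [1, 1, 1]  (obs o_1=0)
t=2: δ = [3.014e-04, 2.679e-03, 5.275e-03]  ψ = [2, 1, 2]  (obs o_2=2)
t=3: δ = [7.326e-05, 5.494e-04, 1.282e-03]  ψ = [2, 2, 2]  (obs o_3=2)
t=4: δ = [1.781e-05, 1.335e-04, 3.116e-04]  ψ = [2, 2, 2]  (obs o_4=2)
t=5: δ = [4.328e-06, 3.246e-05, 7.574e-05]  ψ = [2, 2, 2]  (obs o_5=2)
t=6: δ = [5.260e-06, 4.734e-06, 1.473e-05]  ψ = [2, 2, 2]  (obs o_6=1)
backtrack: best end state = 2; path = [1, 2, 2, 2, 2, 2, 2]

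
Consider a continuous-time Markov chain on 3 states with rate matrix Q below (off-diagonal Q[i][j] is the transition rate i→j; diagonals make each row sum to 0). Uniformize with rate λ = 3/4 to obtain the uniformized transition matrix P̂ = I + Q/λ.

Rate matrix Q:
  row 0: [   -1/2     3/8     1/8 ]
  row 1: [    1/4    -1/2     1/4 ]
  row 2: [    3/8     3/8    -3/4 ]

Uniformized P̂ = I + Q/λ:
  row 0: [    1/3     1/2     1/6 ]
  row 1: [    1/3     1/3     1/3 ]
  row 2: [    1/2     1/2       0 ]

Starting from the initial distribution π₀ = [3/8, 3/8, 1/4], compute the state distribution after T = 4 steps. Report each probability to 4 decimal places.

t=0: π = [0.3750, 0.3750, 0.2500]
t=1: π = [0.3750, 0.4375, 0.1875]
t=2: π = [0.3646, 0.4271, 0.2083]
t=3: π = [0.3681, 0.4288, 0.2031]
t=4: π = [0.3672, 0.4285, 0.2043]

π = [0.3672, 0.4285, 0.2043]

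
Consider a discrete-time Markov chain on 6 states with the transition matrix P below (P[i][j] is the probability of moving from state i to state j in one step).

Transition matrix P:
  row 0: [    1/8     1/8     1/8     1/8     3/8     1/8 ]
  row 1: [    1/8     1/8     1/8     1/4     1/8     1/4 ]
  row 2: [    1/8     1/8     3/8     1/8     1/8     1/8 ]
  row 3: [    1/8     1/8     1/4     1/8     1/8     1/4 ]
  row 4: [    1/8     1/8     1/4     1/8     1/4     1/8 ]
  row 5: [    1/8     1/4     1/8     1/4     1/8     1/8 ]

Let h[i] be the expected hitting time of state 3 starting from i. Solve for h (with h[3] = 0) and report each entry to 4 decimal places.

First-step conditioning: h[3] = 0; for i ≠ 3, h[i] = 1 + Σ_k P[i][k]·h[k].
  h[0] = 1 + 1/8·h[0] + 1/8·h[1] + 1/8·h[2] + 3/8·h[4] + 1/8·h[5]
  h[1] = 1 + 1/8·h[0] + 1/8·h[1] + 1/8·h[2] + 1/8·h[4] + 1/4·h[5]
  h[2] = 1 + 1/8·h[0] + 1/8·h[1] + 3/8·h[2] + 1/8·h[4] + 1/8·h[5]
  h[4] = 1 + 1/8·h[0] + 1/8·h[1] + 1/4·h[2] + 1/4·h[4] + 1/8·h[5]
  h[5] = 1 + 1/8·h[0] + 1/4·h[1] + 1/8·h[2] + 1/8·h[4] + 1/8·h[5]
Solving the 5×5 linear system over states ≠ 3 gives exactly h = [56/9, 16/3, 56/9, 0, 56/9, 16/3] (h[3] = 0 is the target).

h = [6.2222, 5.3333, 6.2222, 0.0000, 6.2222, 5.3333]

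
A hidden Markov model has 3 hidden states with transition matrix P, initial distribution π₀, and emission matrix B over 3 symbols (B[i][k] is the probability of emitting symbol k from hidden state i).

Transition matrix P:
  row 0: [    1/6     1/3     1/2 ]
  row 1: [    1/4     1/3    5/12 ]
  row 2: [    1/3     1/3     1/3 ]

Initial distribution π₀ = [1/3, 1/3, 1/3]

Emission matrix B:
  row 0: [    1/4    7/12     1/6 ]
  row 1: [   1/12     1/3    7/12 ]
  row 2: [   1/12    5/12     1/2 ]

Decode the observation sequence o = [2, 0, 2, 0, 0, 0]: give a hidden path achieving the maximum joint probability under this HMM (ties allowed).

path = [2, 0, 2, 0, 2, 0]

t=0: δ = [5.556e-02, 1.944e-01, 1.667e-01]  (obs o_0=2)
t=1: δ = [1.389e-02, 5.401e-03, 6.752e-03]  ψ = [2, 1, 1]  (obs o_1=0)
t=2: δ = [3.858e-04, 2.701e-03, 3.472e-03]  ψ = [0, 0, 0]  (obs o_2=2)
t=3: δ = [2.894e-04, 9.645e-05, 9.645e-05]  ψ = [2, 2, 2]  (obs o_3=0)
t=4: δ = [1.206e-05, 8.038e-06, 1.206e-05]  ψ = [0, 0, 0]  (obs o_4=0)
t=5: δ = [1.005e-06, 3.349e-07, 5.023e-07]  ψ = [2, 0, 0]  (obs o_5=0)
backtrack: best end state = 0; path = [2, 0, 2, 0, 2, 0]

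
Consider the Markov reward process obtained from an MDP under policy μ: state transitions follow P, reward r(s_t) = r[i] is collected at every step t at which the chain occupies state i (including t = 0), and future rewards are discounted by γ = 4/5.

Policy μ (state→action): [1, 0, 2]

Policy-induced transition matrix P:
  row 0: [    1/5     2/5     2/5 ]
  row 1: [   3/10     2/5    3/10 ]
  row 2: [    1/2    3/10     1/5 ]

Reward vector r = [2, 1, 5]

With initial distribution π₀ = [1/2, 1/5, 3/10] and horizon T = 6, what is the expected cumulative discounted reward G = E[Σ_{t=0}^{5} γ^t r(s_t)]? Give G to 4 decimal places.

t=0: π = [0.5000, 0.2000, 0.3000], E[r] = 2.7000, γ^t·E[r] = 2.700000, running G = 2.700000
t=1: π = [0.3100, 0.3700, 0.3200], E[r] = 2.5900, γ^t·E[r] = 2.072000, running G = 4.772000
t=2: π = [0.3330, 0.3680, 0.2990], E[r] = 2.5290, γ^t·E[r] = 1.618560, running G = 6.390560
t=3: π = [0.3265, 0.3701, 0.3034], E[r] = 2.5401, γ^t·E[r] = 1.300531, running G = 7.691091
t=4: π = [0.3280, 0.3697, 0.3023], E[r] = 2.5373, γ^t·E[r] = 1.039266, running G = 8.730357
t=5: π = [0.3277, 0.3698, 0.3026], E[r] = 2.5379, γ^t·E[r] = 0.831634, running G = 9.561991

G = 9.5620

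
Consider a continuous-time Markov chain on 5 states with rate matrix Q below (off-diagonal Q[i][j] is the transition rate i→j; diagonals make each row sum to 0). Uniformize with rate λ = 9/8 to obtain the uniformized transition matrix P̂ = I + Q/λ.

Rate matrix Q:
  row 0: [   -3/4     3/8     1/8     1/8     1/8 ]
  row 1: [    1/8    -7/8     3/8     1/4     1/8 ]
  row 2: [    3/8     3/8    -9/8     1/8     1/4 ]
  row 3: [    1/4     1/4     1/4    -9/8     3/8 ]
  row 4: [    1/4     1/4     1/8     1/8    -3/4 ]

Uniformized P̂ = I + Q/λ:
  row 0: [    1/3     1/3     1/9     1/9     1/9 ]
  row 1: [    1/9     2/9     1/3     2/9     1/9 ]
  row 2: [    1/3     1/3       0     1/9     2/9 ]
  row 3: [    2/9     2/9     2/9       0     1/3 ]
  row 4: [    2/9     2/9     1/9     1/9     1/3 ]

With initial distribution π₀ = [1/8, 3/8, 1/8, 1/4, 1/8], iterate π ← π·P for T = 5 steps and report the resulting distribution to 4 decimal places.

t=0: π = [0.1250, 0.3750, 0.1250, 0.2500, 0.1250]
t=1: π = [0.2083, 0.2500, 0.2083, 0.1250, 0.2083]
t=2: π = [0.2407, 0.2685, 0.1574, 0.1250, 0.2083]
t=3: π = [0.2366, 0.2665, 0.1672, 0.1271, 0.2027]
t=4: π = [0.2375, 0.2671, 0.1659, 0.1266, 0.2030]
t=5: π = [0.2374, 0.2670, 0.1661, 0.1267, 0.2028]

π = [0.2374, 0.2670, 0.1661, 0.1267, 0.2028]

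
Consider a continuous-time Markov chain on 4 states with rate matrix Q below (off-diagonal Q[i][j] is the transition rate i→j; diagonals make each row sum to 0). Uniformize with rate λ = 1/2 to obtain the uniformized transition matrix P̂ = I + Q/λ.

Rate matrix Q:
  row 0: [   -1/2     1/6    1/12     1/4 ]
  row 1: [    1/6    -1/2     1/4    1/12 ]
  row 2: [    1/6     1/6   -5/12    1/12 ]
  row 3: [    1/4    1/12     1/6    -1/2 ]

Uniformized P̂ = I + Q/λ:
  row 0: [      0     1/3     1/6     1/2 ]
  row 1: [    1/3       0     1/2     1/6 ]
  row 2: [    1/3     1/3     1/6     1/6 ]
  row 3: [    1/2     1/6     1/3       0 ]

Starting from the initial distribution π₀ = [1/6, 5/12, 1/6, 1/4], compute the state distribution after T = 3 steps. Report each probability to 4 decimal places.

t=0: π = [0.1667, 0.4167, 0.1667, 0.2500]
t=1: π = [0.3194, 0.1528, 0.3472, 0.1806]
t=2: π = [0.2569, 0.2523, 0.2477, 0.2431]
t=3: π = [0.2882, 0.2087, 0.2913, 0.2118]

π = [0.2882, 0.2087, 0.2913, 0.2118]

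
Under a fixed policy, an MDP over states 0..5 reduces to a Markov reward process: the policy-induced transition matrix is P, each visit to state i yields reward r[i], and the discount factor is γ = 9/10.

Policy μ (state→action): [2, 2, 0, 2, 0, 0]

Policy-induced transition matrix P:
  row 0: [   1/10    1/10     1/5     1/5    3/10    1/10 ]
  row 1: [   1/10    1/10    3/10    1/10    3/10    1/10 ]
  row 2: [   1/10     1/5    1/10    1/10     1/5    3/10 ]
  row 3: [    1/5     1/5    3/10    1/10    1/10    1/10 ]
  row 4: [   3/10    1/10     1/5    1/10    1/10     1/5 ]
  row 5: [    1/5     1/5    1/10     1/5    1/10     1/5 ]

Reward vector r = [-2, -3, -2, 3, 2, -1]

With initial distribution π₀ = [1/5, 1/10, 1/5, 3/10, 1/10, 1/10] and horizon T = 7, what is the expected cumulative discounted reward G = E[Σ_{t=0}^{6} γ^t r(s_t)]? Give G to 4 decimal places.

G = -2.5734

t=0: π = [0.2000, 0.1000, 0.2000, 0.3000, 0.1000, 0.1000], E[r] = -0.1000, γ^t·E[r] = -0.100000, running G = -0.100000
t=1: π = [0.1600, 0.1600, 0.2100, 0.1300, 0.1800, 0.1600], E[r] = -0.6300, γ^t·E[r] = -0.567000, running G = -0.667000
t=2: π = [0.1650, 0.1500, 0.1920, 0.1320, 0.1850, 0.1760], E[r] = -0.5740, γ^t·E[r] = -0.464940, running G = -1.131940
t=3: π = [0.1678, 0.1500, 0.1914, 0.1341, 0.1822, 0.1745], E[r] = -0.5762, γ^t·E[r] = -0.420050, running G = -1.551990
t=4: π = [0.1673, 0.1500, 0.1918, 0.1342, 0.1827, 0.1740], E[r] = -0.5741, γ^t·E[r] = -0.376667, running G = -1.928657
t=5: π = [0.1674, 0.1500, 0.1918, 0.1341, 0.1826, 0.1740], E[r] = -0.5748, γ^t·E[r] = -0.339401, running G = -2.268057
t=6: π = [0.1673, 0.1500, 0.1918, 0.1341, 0.1827, 0.1740], E[r] = -0.5746, γ^t·E[r] = -0.305390, running G = -2.573448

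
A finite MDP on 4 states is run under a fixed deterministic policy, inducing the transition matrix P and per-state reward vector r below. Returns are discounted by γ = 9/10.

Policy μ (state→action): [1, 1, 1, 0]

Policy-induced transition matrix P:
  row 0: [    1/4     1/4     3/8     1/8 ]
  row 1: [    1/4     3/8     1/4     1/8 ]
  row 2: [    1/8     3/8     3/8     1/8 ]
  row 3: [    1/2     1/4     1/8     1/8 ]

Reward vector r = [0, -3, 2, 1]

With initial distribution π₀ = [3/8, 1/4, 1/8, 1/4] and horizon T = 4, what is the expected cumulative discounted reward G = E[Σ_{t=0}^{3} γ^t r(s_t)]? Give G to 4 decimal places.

G = -0.8030

t=0: π = [0.3750, 0.2500, 0.1250, 0.2500], E[r] = -0.2500, γ^t·E[r] = -0.250000, running G = -0.250000
t=1: π = [0.2969, 0.2969, 0.2813, 0.1250], E[r] = -0.2031, γ^t·E[r] = -0.182813, running G = -0.432813
t=2: π = [0.2461, 0.3223, 0.3066, 0.1250], E[r] = -0.2285, γ^t·E[r] = -0.185098, running G = -0.617910
t=3: π = [0.2429, 0.3286, 0.3035, 0.1250], E[r] = -0.2539, γ^t·E[r] = -0.185098, running G = -0.803008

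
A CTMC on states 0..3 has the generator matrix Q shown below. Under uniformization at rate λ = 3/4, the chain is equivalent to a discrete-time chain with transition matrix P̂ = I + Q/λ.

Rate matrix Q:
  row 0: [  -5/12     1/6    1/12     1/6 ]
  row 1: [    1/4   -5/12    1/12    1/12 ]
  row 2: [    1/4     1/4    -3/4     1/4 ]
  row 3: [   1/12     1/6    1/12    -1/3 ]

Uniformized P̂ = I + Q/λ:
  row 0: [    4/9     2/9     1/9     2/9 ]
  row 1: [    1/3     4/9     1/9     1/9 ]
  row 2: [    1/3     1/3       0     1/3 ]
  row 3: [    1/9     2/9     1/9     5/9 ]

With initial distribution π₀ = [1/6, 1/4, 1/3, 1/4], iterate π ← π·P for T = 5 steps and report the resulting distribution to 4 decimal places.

t=0: π = [0.1667, 0.2500, 0.3333, 0.2500]
t=1: π = [0.2963, 0.3148, 0.0741, 0.3148]
t=2: π = [0.2963, 0.3004, 0.1029, 0.3004]
t=3: π = [0.2995, 0.3004, 0.0997, 0.3004]
t=4: π = [0.2999, 0.3001, 0.1000, 0.3001]
t=5: π = [0.3000, 0.3000, 0.1000, 0.3000]

π = [0.3000, 0.3000, 0.1000, 0.3000]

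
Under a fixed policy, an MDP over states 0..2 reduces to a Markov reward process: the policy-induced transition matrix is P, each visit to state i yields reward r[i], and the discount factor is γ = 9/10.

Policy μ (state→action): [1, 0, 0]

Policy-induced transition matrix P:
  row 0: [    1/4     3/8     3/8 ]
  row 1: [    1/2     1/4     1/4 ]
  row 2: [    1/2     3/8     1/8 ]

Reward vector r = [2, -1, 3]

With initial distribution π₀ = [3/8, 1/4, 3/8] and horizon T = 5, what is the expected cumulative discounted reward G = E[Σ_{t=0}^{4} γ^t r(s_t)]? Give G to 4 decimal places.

G = 5.5072

t=0: π = [0.3750, 0.2500, 0.3750], E[r] = 1.6250, γ^t·E[r] = 1.625000, running G = 1.625000
t=1: π = [0.4063, 0.3438, 0.2500], E[r] = 1.2188, γ^t·E[r] = 1.096875, running G = 2.721875
t=2: π = [0.3984, 0.3320, 0.2695], E[r] = 1.2734, γ^t·E[r] = 1.031484, running G = 3.753359
t=3: π = [0.4004, 0.3335, 0.2661], E[r] = 1.2656, γ^t·E[r] = 0.922641, running G = 4.676000
t=4: π = [0.3999, 0.3333, 0.2668], E[r] = 1.2668, γ^t·E[r] = 0.831177, running G = 5.507177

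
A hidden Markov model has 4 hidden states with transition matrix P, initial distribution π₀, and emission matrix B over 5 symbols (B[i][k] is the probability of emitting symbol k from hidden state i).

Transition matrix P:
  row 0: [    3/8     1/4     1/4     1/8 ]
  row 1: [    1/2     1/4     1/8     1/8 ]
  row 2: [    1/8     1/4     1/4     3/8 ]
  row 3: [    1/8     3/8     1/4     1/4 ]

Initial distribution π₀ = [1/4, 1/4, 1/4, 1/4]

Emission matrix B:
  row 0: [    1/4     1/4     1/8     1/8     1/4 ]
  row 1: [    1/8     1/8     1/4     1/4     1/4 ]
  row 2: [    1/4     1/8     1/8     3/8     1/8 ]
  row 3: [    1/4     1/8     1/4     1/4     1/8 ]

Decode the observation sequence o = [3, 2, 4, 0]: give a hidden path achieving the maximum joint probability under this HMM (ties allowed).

path = [2, 3, 1, 0]

t=0: δ = [3.125e-02, 6.250e-02, 9.375e-02, 6.250e-02]  (obs o_0=3)
t=1: δ = [3.906e-03, 5.859e-03, 2.930e-03, 8.789e-03]  ψ = [1, 2, 2, 2]  (obs o_1=2)
t=2: δ = [7.324e-04, 8.240e-04, 2.747e-04, 2.747e-04]  ψ = [1, 3, 3, 3]  (obs o_2=4)
t=3: δ = [1.030e-04, 2.575e-05, 4.578e-05, 2.575e-05]  ψ = [1, 1, 0, 1]  (obs o_3=0)
backtrack: best end state = 0; path = [2, 3, 1, 0]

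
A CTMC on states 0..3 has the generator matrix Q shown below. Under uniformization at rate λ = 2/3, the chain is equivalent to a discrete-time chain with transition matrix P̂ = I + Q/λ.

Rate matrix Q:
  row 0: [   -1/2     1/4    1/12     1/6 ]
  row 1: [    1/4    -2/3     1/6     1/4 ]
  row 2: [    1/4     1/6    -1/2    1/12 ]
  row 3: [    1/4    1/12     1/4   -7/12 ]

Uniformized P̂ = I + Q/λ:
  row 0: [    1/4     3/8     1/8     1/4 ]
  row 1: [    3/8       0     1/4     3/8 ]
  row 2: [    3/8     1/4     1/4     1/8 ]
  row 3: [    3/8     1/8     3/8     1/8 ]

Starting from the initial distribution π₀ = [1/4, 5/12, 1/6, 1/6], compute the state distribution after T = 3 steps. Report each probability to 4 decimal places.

π = [0.3335, 0.2103, 0.2344, 0.2218]

t=0: π = [0.2500, 0.4167, 0.1667, 0.1667]
t=1: π = [0.3438, 0.1563, 0.2396, 0.2604]
t=2: π = [0.3320, 0.2214, 0.2396, 0.2070]
t=3: π = [0.3335, 0.2103, 0.2344, 0.2218]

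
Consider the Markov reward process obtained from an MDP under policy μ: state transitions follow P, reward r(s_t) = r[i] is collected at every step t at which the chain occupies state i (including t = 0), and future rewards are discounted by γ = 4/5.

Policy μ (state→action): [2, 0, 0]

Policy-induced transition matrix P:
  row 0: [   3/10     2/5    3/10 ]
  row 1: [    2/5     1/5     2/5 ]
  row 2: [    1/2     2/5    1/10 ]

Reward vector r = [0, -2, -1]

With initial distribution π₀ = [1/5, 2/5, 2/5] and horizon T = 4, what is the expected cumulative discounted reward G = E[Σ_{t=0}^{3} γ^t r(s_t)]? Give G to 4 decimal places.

G = -3.0122

t=0: π = [0.2000, 0.4000, 0.4000], E[r] = -1.2000, γ^t·E[r] = -1.200000, running G = -1.200000
t=1: π = [0.4200, 0.3200, 0.2600], E[r] = -0.9000, γ^t·E[r] = -0.720000, running G = -1.920000
t=2: π = [0.3840, 0.3360, 0.2800], E[r] = -0.9520, γ^t·E[r] = -0.609280, running G = -2.529280
t=3: π = [0.3896, 0.3328, 0.2776], E[r] = -0.9432, γ^t·E[r] = -0.482918, running G = -3.012198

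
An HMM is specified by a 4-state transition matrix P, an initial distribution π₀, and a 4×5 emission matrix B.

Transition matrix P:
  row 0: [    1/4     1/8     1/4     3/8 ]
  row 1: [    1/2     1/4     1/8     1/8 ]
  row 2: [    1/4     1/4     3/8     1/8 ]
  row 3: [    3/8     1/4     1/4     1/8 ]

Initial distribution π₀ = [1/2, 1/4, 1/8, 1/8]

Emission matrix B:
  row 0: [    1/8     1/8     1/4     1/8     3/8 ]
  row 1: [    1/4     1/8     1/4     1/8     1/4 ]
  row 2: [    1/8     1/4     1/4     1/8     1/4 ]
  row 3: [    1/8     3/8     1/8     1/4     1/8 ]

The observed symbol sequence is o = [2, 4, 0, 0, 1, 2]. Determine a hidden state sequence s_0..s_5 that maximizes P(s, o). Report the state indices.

t=0: δ = [1.250e-01, 6.250e-02, 3.125e-02, 1.562e-02]  (obs o_0=2)
t=1: δ = [1.172e-02, 3.906e-03, 7.812e-03, 5.859e-03]  ψ = [0, 0, 0, 0]  (obs o_1=4)
t=2: δ = [3.662e-04, 4.883e-04, 3.662e-04, 5.493e-04]  ψ = [0, 2, 0, 0]  (obs o_2=0)
t=3: δ = [3.052e-05, 3.433e-05, 1.717e-05, 1.717e-05]  ψ = [1, 3, 2, 0]  (obs o_3=0)
t=4: δ = [2.146e-06, 1.073e-06, 1.907e-06, 4.292e-06]  ψ = [1, 1, 0, 0]  (obs o_4=1)
t=5: δ = [4.023e-07, 2.682e-07, 2.682e-07, 1.006e-07]  ψ = [3, 3, 3, 0]  (obs o_5=2)
backtrack: best end state = 0; path = [0, 2, 1, 0, 3, 0]

path = [0, 2, 1, 0, 3, 0]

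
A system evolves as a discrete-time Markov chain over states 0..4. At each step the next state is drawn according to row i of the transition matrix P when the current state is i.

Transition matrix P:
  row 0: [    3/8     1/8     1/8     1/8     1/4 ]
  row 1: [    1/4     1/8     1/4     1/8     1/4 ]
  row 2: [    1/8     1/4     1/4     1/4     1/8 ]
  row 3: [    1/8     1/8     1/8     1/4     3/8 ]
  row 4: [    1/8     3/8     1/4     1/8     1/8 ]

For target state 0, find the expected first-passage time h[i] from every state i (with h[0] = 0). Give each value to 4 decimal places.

First-step conditioning: h[0] = 0; for i ≠ 0, h[i] = 1 + Σ_k P[i][k]·h[k].
  h[1] = 1 + 1/8·h[1] + 1/4·h[2] + 1/8·h[3] + 1/4·h[4]
  h[2] = 1 + 1/4·h[1] + 1/4·h[2] + 1/4·h[3] + 1/8·h[4]
  h[3] = 1 + 1/8·h[1] + 1/8·h[2] + 1/4·h[3] + 3/8·h[4]
  h[4] = 1 + 3/8·h[1] + 1/4·h[2] + 1/8·h[3] + 1/8·h[4]
Solving the 4×4 linear system over states ≠ 0 gives exactly h = [0, 342/59, 386/59, 390/59, 380/59] (h[0] = 0 is the target).

h = [0.0000, 5.7966, 6.5424, 6.6102, 6.4407]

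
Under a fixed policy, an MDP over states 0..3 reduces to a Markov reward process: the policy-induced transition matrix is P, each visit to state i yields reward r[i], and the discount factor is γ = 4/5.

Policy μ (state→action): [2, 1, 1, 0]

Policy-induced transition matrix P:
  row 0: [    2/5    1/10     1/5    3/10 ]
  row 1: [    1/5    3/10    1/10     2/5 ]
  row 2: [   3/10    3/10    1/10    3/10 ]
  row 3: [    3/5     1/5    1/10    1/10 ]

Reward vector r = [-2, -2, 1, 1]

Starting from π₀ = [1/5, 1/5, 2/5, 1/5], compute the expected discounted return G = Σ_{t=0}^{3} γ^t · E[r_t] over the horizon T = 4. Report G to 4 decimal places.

t=0: π = [0.2000, 0.2000, 0.4000, 0.2000], E[r] = -0.2000, γ^t·E[r] = -0.200000, running G = -0.200000
t=1: π = [0.3600, 0.2400, 0.1200, 0.2800], E[r] = -0.8000, γ^t·E[r] = -0.640000, running G = -0.840000
t=2: π = [0.3960, 0.2000, 0.1360, 0.2680], E[r] = -0.7880, γ^t·E[r] = -0.504320, running G = -1.344320
t=3: π = [0.4000, 0.1940, 0.1396, 0.2664], E[r] = -0.7820, γ^t·E[r] = -0.400384, running G = -1.744704

G = -1.7447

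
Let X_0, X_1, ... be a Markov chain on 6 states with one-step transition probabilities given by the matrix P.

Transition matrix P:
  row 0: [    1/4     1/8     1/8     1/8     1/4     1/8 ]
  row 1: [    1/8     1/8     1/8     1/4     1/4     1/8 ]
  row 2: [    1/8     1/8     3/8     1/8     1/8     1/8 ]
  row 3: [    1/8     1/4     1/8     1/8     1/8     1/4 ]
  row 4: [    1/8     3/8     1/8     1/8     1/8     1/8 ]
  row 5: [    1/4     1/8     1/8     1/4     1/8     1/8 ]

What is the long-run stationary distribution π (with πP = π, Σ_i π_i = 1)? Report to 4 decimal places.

π = [0.1637, 0.1881, 0.1667, 0.1667, 0.1690, 0.1458]

Balance equations π_j = Σ_i π_i·P[i][j]:
  π_0 = 1/4·π_0 + 1/8·π_1 + 1/8·π_2 + 1/8·π_3 + 1/8·π_4 + 1/4·π_5
  π_1 = 1/8·π_0 + 1/8·π_1 + 1/8·π_2 + 1/4·π_3 + 3/8·π_4 + 1/8·π_5
  π_2 = 1/8·π_0 + 1/8·π_1 + 3/8·π_2 + 1/8·π_3 + 1/8·π_4 + 1/8·π_5
  π_3 = 1/8·π_0 + 1/4·π_1 + 1/8·π_2 + 1/8·π_3 + 1/8·π_4 + 1/4·π_5
  π_4 = 1/4·π_0 + 1/4·π_1 + 1/8·π_2 + 1/8·π_3 + 1/8·π_4 + 1/8·π_5
  normalize: π_0 + π_1 + π_2 + π_3 + π_4 + π_5 = 1
Solving the linear system gives exactly π = [2201/13446, 281/1494, 1/6, 1121/6723, 1136/6723, 1961/13446].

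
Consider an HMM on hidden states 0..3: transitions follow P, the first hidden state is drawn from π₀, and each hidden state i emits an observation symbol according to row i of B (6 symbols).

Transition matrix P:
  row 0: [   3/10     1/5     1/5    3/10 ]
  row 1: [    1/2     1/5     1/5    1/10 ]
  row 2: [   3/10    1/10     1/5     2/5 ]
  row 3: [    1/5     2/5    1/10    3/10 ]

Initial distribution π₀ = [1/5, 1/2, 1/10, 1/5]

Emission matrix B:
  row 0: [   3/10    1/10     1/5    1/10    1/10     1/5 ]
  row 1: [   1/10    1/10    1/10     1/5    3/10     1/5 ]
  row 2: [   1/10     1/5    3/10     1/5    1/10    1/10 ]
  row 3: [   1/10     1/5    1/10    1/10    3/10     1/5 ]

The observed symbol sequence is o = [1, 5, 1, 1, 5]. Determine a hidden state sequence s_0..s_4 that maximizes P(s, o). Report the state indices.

path = [1, 0, 3, 3, 1]

t=0: δ = [2.000e-02, 5.000e-02, 2.000e-02, 4.000e-02]  (obs o_0=1)
t=1: δ = [5.000e-03, 3.200e-03, 1.000e-03, 2.400e-03]  ψ = [1, 3, 1, 3]  (obs o_1=5)
t=2: δ = [1.600e-04, 1.000e-04, 2.000e-04, 3.000e-04]  ψ = [1, 0, 0, 0]  (obs o_2=1)
t=3: δ = [6.000e-06, 1.200e-05, 8.000e-06, 1.800e-05]  ψ = [2, 3, 2, 3]  (obs o_3=1)
t=4: δ = [1.200e-06, 1.440e-06, 2.400e-07, 1.080e-06]  ψ = [1, 3, 1, 3]  (obs o_4=5)
backtrack: best end state = 1; path = [1, 0, 3, 3, 1]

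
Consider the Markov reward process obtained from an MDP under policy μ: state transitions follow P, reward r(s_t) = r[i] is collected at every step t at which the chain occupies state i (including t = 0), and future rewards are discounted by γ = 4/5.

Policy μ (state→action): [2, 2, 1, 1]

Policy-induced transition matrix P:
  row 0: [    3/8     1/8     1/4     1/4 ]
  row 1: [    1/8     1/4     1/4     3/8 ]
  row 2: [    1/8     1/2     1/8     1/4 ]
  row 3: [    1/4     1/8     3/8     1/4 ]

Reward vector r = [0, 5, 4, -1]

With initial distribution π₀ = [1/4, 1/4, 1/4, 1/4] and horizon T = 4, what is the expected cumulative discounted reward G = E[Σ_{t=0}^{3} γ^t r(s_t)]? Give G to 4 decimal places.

G = 5.8638

t=0: π = [0.2500, 0.2500, 0.2500, 0.2500], E[r] = 2.0000, γ^t·E[r] = 2.000000, running G = 2.000000
t=1: π = [0.2188, 0.2500, 0.2500, 0.2813], E[r] = 1.9688, γ^t·E[r] = 1.575000, running G = 3.575000
t=2: π = [0.2148, 0.2500, 0.2539, 0.2813], E[r] = 1.9844, γ^t·E[r] = 1.270000, running G = 4.845000
t=3: π = [0.2139, 0.2515, 0.2534, 0.2813], E[r] = 1.9897, γ^t·E[r] = 1.018750, running G = 5.863750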